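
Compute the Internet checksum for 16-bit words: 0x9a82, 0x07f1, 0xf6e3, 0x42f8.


Sum all words (with carry folding):
+ 0x9a82 = 0x9a82
+ 0x07f1 = 0xa273
+ 0xf6e3 = 0x9957
+ 0x42f8 = 0xdc4f
One's complement: ~0xdc4f
Checksum = 0x23b0


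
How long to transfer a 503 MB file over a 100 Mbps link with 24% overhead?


Effective throughput = 100 * (1 - 24/100) = 76 Mbps
File size in Mb = 503 * 8 = 4024 Mb
Time = 4024 / 76
Time = 52.9474 seconds


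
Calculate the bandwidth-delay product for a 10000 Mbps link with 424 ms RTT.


BDP = bandwidth * RTT
= 10000 Mbps * 424 ms
= 10000 * 1e6 * 424 / 1000 bits
= 4240000000 bits
= 530000000 bytes
= 517578.125 KB
BDP = 4240000000 bits (530000000 bytes)


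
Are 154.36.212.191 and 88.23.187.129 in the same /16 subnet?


Mask: 255.255.0.0
154.36.212.191 AND mask = 154.36.0.0
88.23.187.129 AND mask = 88.23.0.0
No, different subnets (154.36.0.0 vs 88.23.0.0)


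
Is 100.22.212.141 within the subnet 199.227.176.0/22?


Subnet network: 199.227.176.0
Test IP AND mask: 100.22.212.0
No, 100.22.212.141 is not in 199.227.176.0/22


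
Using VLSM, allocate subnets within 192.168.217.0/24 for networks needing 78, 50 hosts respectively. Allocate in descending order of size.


78 hosts -> /25 (126 usable): 192.168.217.0/25
50 hosts -> /26 (62 usable): 192.168.217.128/26
Allocation: 192.168.217.0/25 (78 hosts, 126 usable); 192.168.217.128/26 (50 hosts, 62 usable)


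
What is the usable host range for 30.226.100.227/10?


Network: 30.192.0.0
Broadcast: 30.255.255.255
First usable = network + 1
Last usable = broadcast - 1
Range: 30.192.0.1 to 30.255.255.254


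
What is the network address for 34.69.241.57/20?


IP:   00100010.01000101.11110001.00111001
Mask: 11111111.11111111.11110000.00000000
AND operation:
Net:  00100010.01000101.11110000.00000000
Network: 34.69.240.0/20


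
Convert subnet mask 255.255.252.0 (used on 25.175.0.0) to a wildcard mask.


Subnet mask: 255.255.252.0
Wildcard = 255.255.255.255 - subnet mask
255 - 255 = 0
255 - 255 = 0
255 - 252 = 3
255 - 0 = 255
Wildcard: 0.0.3.255


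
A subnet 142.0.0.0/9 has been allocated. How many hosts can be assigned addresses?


Host bits = 32 - 9 = 23
Total addresses = 2^23 = 8388608
Usable = total - 2 (network and broadcast)
Usable hosts: 8388606


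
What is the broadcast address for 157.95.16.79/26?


Network: 157.95.16.64/26
Host bits = 6
Set all host bits to 1:
Broadcast: 157.95.16.127


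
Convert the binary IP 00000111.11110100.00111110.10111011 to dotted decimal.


00000111 = 7
11110100 = 244
00111110 = 62
10111011 = 187
IP: 7.244.62.187


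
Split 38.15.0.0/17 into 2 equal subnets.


New prefix = 17 + 1 = 18
Each subnet has 16384 addresses
  38.15.0.0/18
  38.15.64.0/18
Subnets: 38.15.0.0/18, 38.15.64.0/18


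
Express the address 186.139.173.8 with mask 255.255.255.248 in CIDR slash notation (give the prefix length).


Binary: 11111111.11111111.11111111.11111000
Count leading 1s
Prefix: /29


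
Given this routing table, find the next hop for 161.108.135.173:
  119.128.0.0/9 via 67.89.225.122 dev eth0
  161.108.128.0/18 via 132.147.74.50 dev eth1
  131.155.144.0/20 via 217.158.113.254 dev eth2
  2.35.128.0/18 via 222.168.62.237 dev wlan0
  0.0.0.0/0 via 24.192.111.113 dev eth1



Longest prefix match for 161.108.135.173:
  /9 119.128.0.0: no
  /18 161.108.128.0: MATCH
  /20 131.155.144.0: no
  /18 2.35.128.0: no
  /0 0.0.0.0: MATCH
Selected: next-hop 132.147.74.50 via eth1 (matched /18)


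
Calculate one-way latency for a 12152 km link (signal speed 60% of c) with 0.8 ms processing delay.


Speed = 0.6 * 3e5 km/s = 180000 km/s
Propagation delay = 12152 / 180000 = 0.0675 s = 67.5111 ms
Processing delay = 0.8 ms
Total one-way latency = 68.3111 ms


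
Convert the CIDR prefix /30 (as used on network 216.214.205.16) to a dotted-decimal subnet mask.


/30 means 30 network bits, 2 host bits
Binary: 11111111111111111111111111111100
Mask: 255.255.255.252


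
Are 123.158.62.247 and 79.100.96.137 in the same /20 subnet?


Mask: 255.255.240.0
123.158.62.247 AND mask = 123.158.48.0
79.100.96.137 AND mask = 79.100.96.0
No, different subnets (123.158.48.0 vs 79.100.96.0)


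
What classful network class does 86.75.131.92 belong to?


First octet: 86
Binary: 01010110
0xxxxxxx -> Class A (1-126)
Class A, default mask 255.0.0.0 (/8)


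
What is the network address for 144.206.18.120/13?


IP:   10010000.11001110.00010010.01111000
Mask: 11111111.11111000.00000000.00000000
AND operation:
Net:  10010000.11001000.00000000.00000000
Network: 144.200.0.0/13


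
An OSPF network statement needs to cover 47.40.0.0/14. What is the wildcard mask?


Subnet mask: 255.252.0.0
Wildcard = 255.255.255.255 - subnet mask
255 - 255 = 0
255 - 252 = 3
255 - 0 = 255
255 - 0 = 255
Wildcard: 0.3.255.255


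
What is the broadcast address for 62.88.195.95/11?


Network: 62.64.0.0/11
Host bits = 21
Set all host bits to 1:
Broadcast: 62.95.255.255


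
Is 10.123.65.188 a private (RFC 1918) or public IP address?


RFC 1918 private ranges:
  10.0.0.0/8 (10.0.0.0 - 10.255.255.255)
  172.16.0.0/12 (172.16.0.0 - 172.31.255.255)
  192.168.0.0/16 (192.168.0.0 - 192.168.255.255)
Private (in 10.0.0.0/8)


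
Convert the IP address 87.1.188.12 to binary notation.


87 = 01010111
1 = 00000001
188 = 10111100
12 = 00001100
Binary: 01010111.00000001.10111100.00001100


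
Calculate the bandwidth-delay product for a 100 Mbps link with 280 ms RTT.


BDP = bandwidth * RTT
= 100 Mbps * 280 ms
= 100 * 1e6 * 280 / 1000 bits
= 28000000 bits
= 3500000 bytes
= 3417.9688 KB
BDP = 28000000 bits (3500000 bytes)


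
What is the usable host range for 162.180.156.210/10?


Network: 162.128.0.0
Broadcast: 162.191.255.255
First usable = network + 1
Last usable = broadcast - 1
Range: 162.128.0.1 to 162.191.255.254


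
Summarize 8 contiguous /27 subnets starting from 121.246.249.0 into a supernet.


Original prefix: /27
Number of subnets: 8 = 2^3
New prefix = 27 - 3 = 24
Supernet: 121.246.249.0/24


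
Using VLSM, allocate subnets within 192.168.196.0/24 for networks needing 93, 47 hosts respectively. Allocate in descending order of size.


93 hosts -> /25 (126 usable): 192.168.196.0/25
47 hosts -> /26 (62 usable): 192.168.196.128/26
Allocation: 192.168.196.0/25 (93 hosts, 126 usable); 192.168.196.128/26 (47 hosts, 62 usable)


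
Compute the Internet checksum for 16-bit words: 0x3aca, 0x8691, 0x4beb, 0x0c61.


Sum all words (with carry folding):
+ 0x3aca = 0x3aca
+ 0x8691 = 0xc15b
+ 0x4beb = 0x0d47
+ 0x0c61 = 0x19a8
One's complement: ~0x19a8
Checksum = 0xe657


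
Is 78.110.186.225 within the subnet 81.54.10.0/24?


Subnet network: 81.54.10.0
Test IP AND mask: 78.110.186.0
No, 78.110.186.225 is not in 81.54.10.0/24


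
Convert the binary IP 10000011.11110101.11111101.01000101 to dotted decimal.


10000011 = 131
11110101 = 245
11111101 = 253
01000101 = 69
IP: 131.245.253.69


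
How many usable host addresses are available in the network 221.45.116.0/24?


Host bits = 32 - 24 = 8
Total addresses = 2^8 = 256
Usable = total - 2 (network and broadcast)
Usable hosts: 254


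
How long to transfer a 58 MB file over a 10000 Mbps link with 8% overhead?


Effective throughput = 10000 * (1 - 8/100) = 9200 Mbps
File size in Mb = 58 * 8 = 464 Mb
Time = 464 / 9200
Time = 0.0504 seconds


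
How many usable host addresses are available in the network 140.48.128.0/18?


Host bits = 32 - 18 = 14
Total addresses = 2^14 = 16384
Usable = total - 2 (network and broadcast)
Usable hosts: 16382


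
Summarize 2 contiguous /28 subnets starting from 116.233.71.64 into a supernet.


Original prefix: /28
Number of subnets: 2 = 2^1
New prefix = 28 - 1 = 27
Supernet: 116.233.71.64/27


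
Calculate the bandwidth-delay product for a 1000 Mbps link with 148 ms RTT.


BDP = bandwidth * RTT
= 1000 Mbps * 148 ms
= 1000 * 1e6 * 148 / 1000 bits
= 148000000 bits
= 18500000 bytes
= 18066.4062 KB
BDP = 148000000 bits (18500000 bytes)


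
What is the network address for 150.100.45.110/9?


IP:   10010110.01100100.00101101.01101110
Mask: 11111111.10000000.00000000.00000000
AND operation:
Net:  10010110.00000000.00000000.00000000
Network: 150.0.0.0/9


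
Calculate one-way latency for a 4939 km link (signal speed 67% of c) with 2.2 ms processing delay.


Speed = 0.67 * 3e5 km/s = 201000 km/s
Propagation delay = 4939 / 201000 = 0.0246 s = 24.5721 ms
Processing delay = 2.2 ms
Total one-way latency = 26.7721 ms


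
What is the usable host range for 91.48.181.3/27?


Network: 91.48.181.0
Broadcast: 91.48.181.31
First usable = network + 1
Last usable = broadcast - 1
Range: 91.48.181.1 to 91.48.181.30


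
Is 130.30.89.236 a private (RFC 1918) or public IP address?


RFC 1918 private ranges:
  10.0.0.0/8 (10.0.0.0 - 10.255.255.255)
  172.16.0.0/12 (172.16.0.0 - 172.31.255.255)
  192.168.0.0/16 (192.168.0.0 - 192.168.255.255)
Public (not in any RFC 1918 range)


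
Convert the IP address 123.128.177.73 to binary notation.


123 = 01111011
128 = 10000000
177 = 10110001
73 = 01001001
Binary: 01111011.10000000.10110001.01001001


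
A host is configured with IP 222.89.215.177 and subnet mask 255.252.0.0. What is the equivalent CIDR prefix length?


Binary: 11111111.11111100.00000000.00000000
Count leading 1s
Prefix: /14


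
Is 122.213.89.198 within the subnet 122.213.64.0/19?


Subnet network: 122.213.64.0
Test IP AND mask: 122.213.64.0
Yes, 122.213.89.198 is in 122.213.64.0/19


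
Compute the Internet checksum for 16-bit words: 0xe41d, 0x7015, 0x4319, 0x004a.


Sum all words (with carry folding):
+ 0xe41d = 0xe41d
+ 0x7015 = 0x5433
+ 0x4319 = 0x974c
+ 0x004a = 0x9796
One's complement: ~0x9796
Checksum = 0x6869


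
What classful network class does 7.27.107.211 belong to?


First octet: 7
Binary: 00000111
0xxxxxxx -> Class A (1-126)
Class A, default mask 255.0.0.0 (/8)


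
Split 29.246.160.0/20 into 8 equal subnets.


New prefix = 20 + 3 = 23
Each subnet has 512 addresses
  29.246.160.0/23
  29.246.162.0/23
  29.246.164.0/23
  29.246.166.0/23
  29.246.168.0/23
  29.246.170.0/23
  29.246.172.0/23
  29.246.174.0/23
Subnets: 29.246.160.0/23, 29.246.162.0/23, 29.246.164.0/23, 29.246.166.0/23, 29.246.168.0/23, 29.246.170.0/23, 29.246.172.0/23, 29.246.174.0/23


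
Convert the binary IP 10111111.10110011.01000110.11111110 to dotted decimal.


10111111 = 191
10110011 = 179
01000110 = 70
11111110 = 254
IP: 191.179.70.254


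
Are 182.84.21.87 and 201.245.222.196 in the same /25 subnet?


Mask: 255.255.255.128
182.84.21.87 AND mask = 182.84.21.0
201.245.222.196 AND mask = 201.245.222.128
No, different subnets (182.84.21.0 vs 201.245.222.128)


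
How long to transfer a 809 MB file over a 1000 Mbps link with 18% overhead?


Effective throughput = 1000 * (1 - 18/100) = 820.0 Mbps
File size in Mb = 809 * 8 = 6472 Mb
Time = 6472 / 820.0
Time = 7.8927 seconds


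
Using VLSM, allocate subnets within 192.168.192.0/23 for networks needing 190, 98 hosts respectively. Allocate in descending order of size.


190 hosts -> /24 (254 usable): 192.168.192.0/24
98 hosts -> /25 (126 usable): 192.168.193.0/25
Allocation: 192.168.192.0/24 (190 hosts, 254 usable); 192.168.193.0/25 (98 hosts, 126 usable)


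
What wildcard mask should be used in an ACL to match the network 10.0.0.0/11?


Subnet mask: 255.224.0.0
Wildcard = 255.255.255.255 - subnet mask
255 - 255 = 0
255 - 224 = 31
255 - 0 = 255
255 - 0 = 255
Wildcard: 0.31.255.255


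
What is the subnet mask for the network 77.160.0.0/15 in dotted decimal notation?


/15 means 15 network bits, 17 host bits
Binary: 11111111111111100000000000000000
Mask: 255.254.0.0


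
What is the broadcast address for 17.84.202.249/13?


Network: 17.80.0.0/13
Host bits = 19
Set all host bits to 1:
Broadcast: 17.87.255.255


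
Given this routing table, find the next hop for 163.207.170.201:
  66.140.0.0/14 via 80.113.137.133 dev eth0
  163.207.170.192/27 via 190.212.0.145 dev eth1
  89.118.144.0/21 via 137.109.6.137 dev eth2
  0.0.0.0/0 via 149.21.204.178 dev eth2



Longest prefix match for 163.207.170.201:
  /14 66.140.0.0: no
  /27 163.207.170.192: MATCH
  /21 89.118.144.0: no
  /0 0.0.0.0: MATCH
Selected: next-hop 190.212.0.145 via eth1 (matched /27)


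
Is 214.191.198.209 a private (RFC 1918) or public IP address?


RFC 1918 private ranges:
  10.0.0.0/8 (10.0.0.0 - 10.255.255.255)
  172.16.0.0/12 (172.16.0.0 - 172.31.255.255)
  192.168.0.0/16 (192.168.0.0 - 192.168.255.255)
Public (not in any RFC 1918 range)


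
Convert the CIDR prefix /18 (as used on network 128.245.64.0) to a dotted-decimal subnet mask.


/18 means 18 network bits, 14 host bits
Binary: 11111111111111111100000000000000
Mask: 255.255.192.0


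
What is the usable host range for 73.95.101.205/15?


Network: 73.94.0.0
Broadcast: 73.95.255.255
First usable = network + 1
Last usable = broadcast - 1
Range: 73.94.0.1 to 73.95.255.254


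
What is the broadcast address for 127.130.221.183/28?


Network: 127.130.221.176/28
Host bits = 4
Set all host bits to 1:
Broadcast: 127.130.221.191


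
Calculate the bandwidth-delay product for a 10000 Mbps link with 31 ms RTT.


BDP = bandwidth * RTT
= 10000 Mbps * 31 ms
= 10000 * 1e6 * 31 / 1000 bits
= 310000000 bits
= 38750000 bytes
= 37841.7969 KB
BDP = 310000000 bits (38750000 bytes)


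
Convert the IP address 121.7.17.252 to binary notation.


121 = 01111001
7 = 00000111
17 = 00010001
252 = 11111100
Binary: 01111001.00000111.00010001.11111100


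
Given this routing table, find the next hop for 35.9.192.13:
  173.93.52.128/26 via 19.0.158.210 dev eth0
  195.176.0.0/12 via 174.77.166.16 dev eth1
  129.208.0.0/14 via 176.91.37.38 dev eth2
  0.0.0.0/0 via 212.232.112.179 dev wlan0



Longest prefix match for 35.9.192.13:
  /26 173.93.52.128: no
  /12 195.176.0.0: no
  /14 129.208.0.0: no
  /0 0.0.0.0: MATCH
Selected: next-hop 212.232.112.179 via wlan0 (matched /0)


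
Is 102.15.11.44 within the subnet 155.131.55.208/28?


Subnet network: 155.131.55.208
Test IP AND mask: 102.15.11.32
No, 102.15.11.44 is not in 155.131.55.208/28


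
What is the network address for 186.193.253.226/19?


IP:   10111010.11000001.11111101.11100010
Mask: 11111111.11111111.11100000.00000000
AND operation:
Net:  10111010.11000001.11100000.00000000
Network: 186.193.224.0/19


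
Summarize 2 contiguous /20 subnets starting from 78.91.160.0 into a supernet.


Original prefix: /20
Number of subnets: 2 = 2^1
New prefix = 20 - 1 = 19
Supernet: 78.91.160.0/19


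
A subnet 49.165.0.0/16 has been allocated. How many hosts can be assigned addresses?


Host bits = 32 - 16 = 16
Total addresses = 2^16 = 65536
Usable = total - 2 (network and broadcast)
Usable hosts: 65534


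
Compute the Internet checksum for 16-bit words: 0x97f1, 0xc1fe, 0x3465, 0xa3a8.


Sum all words (with carry folding):
+ 0x97f1 = 0x97f1
+ 0xc1fe = 0x59f0
+ 0x3465 = 0x8e55
+ 0xa3a8 = 0x31fe
One's complement: ~0x31fe
Checksum = 0xce01


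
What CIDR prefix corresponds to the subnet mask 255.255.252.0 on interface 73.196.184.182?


Binary: 11111111.11111111.11111100.00000000
Count leading 1s
Prefix: /22


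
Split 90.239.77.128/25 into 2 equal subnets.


New prefix = 25 + 1 = 26
Each subnet has 64 addresses
  90.239.77.128/26
  90.239.77.192/26
Subnets: 90.239.77.128/26, 90.239.77.192/26


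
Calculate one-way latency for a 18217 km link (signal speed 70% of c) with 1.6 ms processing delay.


Speed = 0.7 * 3e5 km/s = 210000 km/s
Propagation delay = 18217 / 210000 = 0.0867 s = 86.7476 ms
Processing delay = 1.6 ms
Total one-way latency = 88.3476 ms


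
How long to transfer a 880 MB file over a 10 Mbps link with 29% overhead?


Effective throughput = 10 * (1 - 29/100) = 7.1 Mbps
File size in Mb = 880 * 8 = 7040 Mb
Time = 7040 / 7.1
Time = 991.5493 seconds


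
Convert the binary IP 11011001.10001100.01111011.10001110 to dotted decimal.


11011001 = 217
10001100 = 140
01111011 = 123
10001110 = 142
IP: 217.140.123.142


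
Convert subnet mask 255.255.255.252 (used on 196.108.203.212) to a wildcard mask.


Subnet mask: 255.255.255.252
Wildcard = 255.255.255.255 - subnet mask
255 - 255 = 0
255 - 255 = 0
255 - 255 = 0
255 - 252 = 3
Wildcard: 0.0.0.3


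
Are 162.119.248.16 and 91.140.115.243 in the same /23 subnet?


Mask: 255.255.254.0
162.119.248.16 AND mask = 162.119.248.0
91.140.115.243 AND mask = 91.140.114.0
No, different subnets (162.119.248.0 vs 91.140.114.0)


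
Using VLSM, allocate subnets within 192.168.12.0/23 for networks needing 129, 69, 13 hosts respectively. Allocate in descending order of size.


129 hosts -> /24 (254 usable): 192.168.12.0/24
69 hosts -> /25 (126 usable): 192.168.13.0/25
13 hosts -> /28 (14 usable): 192.168.13.128/28
Allocation: 192.168.12.0/24 (129 hosts, 254 usable); 192.168.13.0/25 (69 hosts, 126 usable); 192.168.13.128/28 (13 hosts, 14 usable)


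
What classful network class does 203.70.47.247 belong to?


First octet: 203
Binary: 11001011
110xxxxx -> Class C (192-223)
Class C, default mask 255.255.255.0 (/24)


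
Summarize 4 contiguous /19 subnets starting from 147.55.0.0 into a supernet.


Original prefix: /19
Number of subnets: 4 = 2^2
New prefix = 19 - 2 = 17
Supernet: 147.55.0.0/17


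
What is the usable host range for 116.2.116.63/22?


Network: 116.2.116.0
Broadcast: 116.2.119.255
First usable = network + 1
Last usable = broadcast - 1
Range: 116.2.116.1 to 116.2.119.254


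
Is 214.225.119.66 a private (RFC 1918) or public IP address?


RFC 1918 private ranges:
  10.0.0.0/8 (10.0.0.0 - 10.255.255.255)
  172.16.0.0/12 (172.16.0.0 - 172.31.255.255)
  192.168.0.0/16 (192.168.0.0 - 192.168.255.255)
Public (not in any RFC 1918 range)


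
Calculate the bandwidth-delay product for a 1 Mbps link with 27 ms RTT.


BDP = bandwidth * RTT
= 1 Mbps * 27 ms
= 1 * 1e6 * 27 / 1000 bits
= 27000 bits
= 3375 bytes
= 3.2959 KB
BDP = 27000 bits (3375 bytes)


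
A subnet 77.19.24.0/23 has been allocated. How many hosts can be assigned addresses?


Host bits = 32 - 23 = 9
Total addresses = 2^9 = 512
Usable = total - 2 (network and broadcast)
Usable hosts: 510


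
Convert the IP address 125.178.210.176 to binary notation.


125 = 01111101
178 = 10110010
210 = 11010010
176 = 10110000
Binary: 01111101.10110010.11010010.10110000


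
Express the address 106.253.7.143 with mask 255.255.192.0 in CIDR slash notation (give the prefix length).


Binary: 11111111.11111111.11000000.00000000
Count leading 1s
Prefix: /18


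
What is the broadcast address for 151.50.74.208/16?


Network: 151.50.0.0/16
Host bits = 16
Set all host bits to 1:
Broadcast: 151.50.255.255


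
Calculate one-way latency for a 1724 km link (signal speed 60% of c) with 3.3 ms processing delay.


Speed = 0.6 * 3e5 km/s = 180000 km/s
Propagation delay = 1724 / 180000 = 0.0096 s = 9.5778 ms
Processing delay = 3.3 ms
Total one-way latency = 12.8778 ms


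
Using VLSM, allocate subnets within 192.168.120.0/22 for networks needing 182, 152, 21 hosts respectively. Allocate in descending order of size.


182 hosts -> /24 (254 usable): 192.168.120.0/24
152 hosts -> /24 (254 usable): 192.168.121.0/24
21 hosts -> /27 (30 usable): 192.168.122.0/27
Allocation: 192.168.120.0/24 (182 hosts, 254 usable); 192.168.121.0/24 (152 hosts, 254 usable); 192.168.122.0/27 (21 hosts, 30 usable)


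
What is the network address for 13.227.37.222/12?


IP:   00001101.11100011.00100101.11011110
Mask: 11111111.11110000.00000000.00000000
AND operation:
Net:  00001101.11100000.00000000.00000000
Network: 13.224.0.0/12


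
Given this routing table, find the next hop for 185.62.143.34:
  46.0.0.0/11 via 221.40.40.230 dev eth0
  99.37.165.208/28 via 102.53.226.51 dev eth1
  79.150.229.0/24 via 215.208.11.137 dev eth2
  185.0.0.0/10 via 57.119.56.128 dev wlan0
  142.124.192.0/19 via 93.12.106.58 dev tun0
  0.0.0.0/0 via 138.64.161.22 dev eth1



Longest prefix match for 185.62.143.34:
  /11 46.0.0.0: no
  /28 99.37.165.208: no
  /24 79.150.229.0: no
  /10 185.0.0.0: MATCH
  /19 142.124.192.0: no
  /0 0.0.0.0: MATCH
Selected: next-hop 57.119.56.128 via wlan0 (matched /10)


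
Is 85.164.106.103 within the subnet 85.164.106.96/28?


Subnet network: 85.164.106.96
Test IP AND mask: 85.164.106.96
Yes, 85.164.106.103 is in 85.164.106.96/28


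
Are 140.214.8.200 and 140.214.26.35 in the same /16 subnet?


Mask: 255.255.0.0
140.214.8.200 AND mask = 140.214.0.0
140.214.26.35 AND mask = 140.214.0.0
Yes, same subnet (140.214.0.0)


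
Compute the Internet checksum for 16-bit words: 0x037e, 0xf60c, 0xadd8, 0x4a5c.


Sum all words (with carry folding):
+ 0x037e = 0x037e
+ 0xf60c = 0xf98a
+ 0xadd8 = 0xa763
+ 0x4a5c = 0xf1bf
One's complement: ~0xf1bf
Checksum = 0x0e40


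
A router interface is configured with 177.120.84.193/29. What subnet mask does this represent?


/29 means 29 network bits, 3 host bits
Binary: 11111111111111111111111111111000
Mask: 255.255.255.248


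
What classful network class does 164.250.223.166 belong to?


First octet: 164
Binary: 10100100
10xxxxxx -> Class B (128-191)
Class B, default mask 255.255.0.0 (/16)


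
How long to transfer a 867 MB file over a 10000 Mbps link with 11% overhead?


Effective throughput = 10000 * (1 - 11/100) = 8900 Mbps
File size in Mb = 867 * 8 = 6936 Mb
Time = 6936 / 8900
Time = 0.7793 seconds


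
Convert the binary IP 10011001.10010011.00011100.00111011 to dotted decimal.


10011001 = 153
10010011 = 147
00011100 = 28
00111011 = 59
IP: 153.147.28.59


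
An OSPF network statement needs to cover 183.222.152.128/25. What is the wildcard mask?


Subnet mask: 255.255.255.128
Wildcard = 255.255.255.255 - subnet mask
255 - 255 = 0
255 - 255 = 0
255 - 255 = 0
255 - 128 = 127
Wildcard: 0.0.0.127


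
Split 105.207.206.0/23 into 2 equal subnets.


New prefix = 23 + 1 = 24
Each subnet has 256 addresses
  105.207.206.0/24
  105.207.207.0/24
Subnets: 105.207.206.0/24, 105.207.207.0/24


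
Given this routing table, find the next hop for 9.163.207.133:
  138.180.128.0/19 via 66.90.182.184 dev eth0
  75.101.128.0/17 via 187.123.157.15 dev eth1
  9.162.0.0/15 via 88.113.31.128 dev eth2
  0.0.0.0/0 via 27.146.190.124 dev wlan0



Longest prefix match for 9.163.207.133:
  /19 138.180.128.0: no
  /17 75.101.128.0: no
  /15 9.162.0.0: MATCH
  /0 0.0.0.0: MATCH
Selected: next-hop 88.113.31.128 via eth2 (matched /15)


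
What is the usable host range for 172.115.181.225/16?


Network: 172.115.0.0
Broadcast: 172.115.255.255
First usable = network + 1
Last usable = broadcast - 1
Range: 172.115.0.1 to 172.115.255.254


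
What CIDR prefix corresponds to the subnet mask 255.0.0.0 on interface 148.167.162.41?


Binary: 11111111.00000000.00000000.00000000
Count leading 1s
Prefix: /8


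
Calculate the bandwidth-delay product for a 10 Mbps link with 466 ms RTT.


BDP = bandwidth * RTT
= 10 Mbps * 466 ms
= 10 * 1e6 * 466 / 1000 bits
= 4660000 bits
= 582500 bytes
= 568.8477 KB
BDP = 4660000 bits (582500 bytes)


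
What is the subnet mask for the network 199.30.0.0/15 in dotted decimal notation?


/15 means 15 network bits, 17 host bits
Binary: 11111111111111100000000000000000
Mask: 255.254.0.0


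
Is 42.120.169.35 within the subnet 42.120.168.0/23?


Subnet network: 42.120.168.0
Test IP AND mask: 42.120.168.0
Yes, 42.120.169.35 is in 42.120.168.0/23


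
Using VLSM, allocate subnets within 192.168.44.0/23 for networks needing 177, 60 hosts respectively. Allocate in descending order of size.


177 hosts -> /24 (254 usable): 192.168.44.0/24
60 hosts -> /26 (62 usable): 192.168.45.0/26
Allocation: 192.168.44.0/24 (177 hosts, 254 usable); 192.168.45.0/26 (60 hosts, 62 usable)


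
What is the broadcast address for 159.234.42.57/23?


Network: 159.234.42.0/23
Host bits = 9
Set all host bits to 1:
Broadcast: 159.234.43.255


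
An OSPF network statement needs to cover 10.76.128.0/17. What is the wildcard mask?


Subnet mask: 255.255.128.0
Wildcard = 255.255.255.255 - subnet mask
255 - 255 = 0
255 - 255 = 0
255 - 128 = 127
255 - 0 = 255
Wildcard: 0.0.127.255


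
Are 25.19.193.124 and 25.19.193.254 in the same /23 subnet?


Mask: 255.255.254.0
25.19.193.124 AND mask = 25.19.192.0
25.19.193.254 AND mask = 25.19.192.0
Yes, same subnet (25.19.192.0)


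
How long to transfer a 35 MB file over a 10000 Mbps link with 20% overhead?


Effective throughput = 10000 * (1 - 20/100) = 8000 Mbps
File size in Mb = 35 * 8 = 280 Mb
Time = 280 / 8000
Time = 0.035 seconds


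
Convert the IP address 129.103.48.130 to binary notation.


129 = 10000001
103 = 01100111
48 = 00110000
130 = 10000010
Binary: 10000001.01100111.00110000.10000010


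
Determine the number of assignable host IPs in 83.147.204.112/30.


Host bits = 32 - 30 = 2
Total addresses = 2^2 = 4
Usable = total - 2 (network and broadcast)
Usable hosts: 2


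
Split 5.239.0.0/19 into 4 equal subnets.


New prefix = 19 + 2 = 21
Each subnet has 2048 addresses
  5.239.0.0/21
  5.239.8.0/21
  5.239.16.0/21
  5.239.24.0/21
Subnets: 5.239.0.0/21, 5.239.8.0/21, 5.239.16.0/21, 5.239.24.0/21


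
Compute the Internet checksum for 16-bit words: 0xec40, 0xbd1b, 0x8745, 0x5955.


Sum all words (with carry folding):
+ 0xec40 = 0xec40
+ 0xbd1b = 0xa95c
+ 0x8745 = 0x30a2
+ 0x5955 = 0x89f7
One's complement: ~0x89f7
Checksum = 0x7608


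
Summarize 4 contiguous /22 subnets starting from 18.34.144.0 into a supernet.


Original prefix: /22
Number of subnets: 4 = 2^2
New prefix = 22 - 2 = 20
Supernet: 18.34.144.0/20


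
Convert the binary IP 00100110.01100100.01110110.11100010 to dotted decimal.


00100110 = 38
01100100 = 100
01110110 = 118
11100010 = 226
IP: 38.100.118.226


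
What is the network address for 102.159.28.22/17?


IP:   01100110.10011111.00011100.00010110
Mask: 11111111.11111111.10000000.00000000
AND operation:
Net:  01100110.10011111.00000000.00000000
Network: 102.159.0.0/17


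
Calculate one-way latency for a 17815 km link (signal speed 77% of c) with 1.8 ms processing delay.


Speed = 0.77 * 3e5 km/s = 231000 km/s
Propagation delay = 17815 / 231000 = 0.0771 s = 77.1212 ms
Processing delay = 1.8 ms
Total one-way latency = 78.9212 ms


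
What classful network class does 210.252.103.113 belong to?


First octet: 210
Binary: 11010010
110xxxxx -> Class C (192-223)
Class C, default mask 255.255.255.0 (/24)


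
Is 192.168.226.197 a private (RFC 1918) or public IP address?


RFC 1918 private ranges:
  10.0.0.0/8 (10.0.0.0 - 10.255.255.255)
  172.16.0.0/12 (172.16.0.0 - 172.31.255.255)
  192.168.0.0/16 (192.168.0.0 - 192.168.255.255)
Private (in 192.168.0.0/16)


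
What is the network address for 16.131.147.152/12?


IP:   00010000.10000011.10010011.10011000
Mask: 11111111.11110000.00000000.00000000
AND operation:
Net:  00010000.10000000.00000000.00000000
Network: 16.128.0.0/12


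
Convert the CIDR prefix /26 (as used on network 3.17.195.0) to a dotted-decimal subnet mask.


/26 means 26 network bits, 6 host bits
Binary: 11111111111111111111111111000000
Mask: 255.255.255.192


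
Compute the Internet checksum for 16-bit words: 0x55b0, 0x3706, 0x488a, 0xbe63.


Sum all words (with carry folding):
+ 0x55b0 = 0x55b0
+ 0x3706 = 0x8cb6
+ 0x488a = 0xd540
+ 0xbe63 = 0x93a4
One's complement: ~0x93a4
Checksum = 0x6c5b


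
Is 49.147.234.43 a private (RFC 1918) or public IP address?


RFC 1918 private ranges:
  10.0.0.0/8 (10.0.0.0 - 10.255.255.255)
  172.16.0.0/12 (172.16.0.0 - 172.31.255.255)
  192.168.0.0/16 (192.168.0.0 - 192.168.255.255)
Public (not in any RFC 1918 range)


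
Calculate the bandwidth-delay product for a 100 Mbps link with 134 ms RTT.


BDP = bandwidth * RTT
= 100 Mbps * 134 ms
= 100 * 1e6 * 134 / 1000 bits
= 13400000 bits
= 1675000 bytes
= 1635.7422 KB
BDP = 13400000 bits (1675000 bytes)


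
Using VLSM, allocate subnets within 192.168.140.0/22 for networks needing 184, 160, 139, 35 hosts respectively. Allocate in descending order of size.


184 hosts -> /24 (254 usable): 192.168.140.0/24
160 hosts -> /24 (254 usable): 192.168.141.0/24
139 hosts -> /24 (254 usable): 192.168.142.0/24
35 hosts -> /26 (62 usable): 192.168.143.0/26
Allocation: 192.168.140.0/24 (184 hosts, 254 usable); 192.168.141.0/24 (160 hosts, 254 usable); 192.168.142.0/24 (139 hosts, 254 usable); 192.168.143.0/26 (35 hosts, 62 usable)


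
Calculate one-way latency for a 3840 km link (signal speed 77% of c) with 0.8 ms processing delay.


Speed = 0.77 * 3e5 km/s = 231000 km/s
Propagation delay = 3840 / 231000 = 0.0166 s = 16.6234 ms
Processing delay = 0.8 ms
Total one-way latency = 17.4234 ms


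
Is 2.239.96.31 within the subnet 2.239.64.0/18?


Subnet network: 2.239.64.0
Test IP AND mask: 2.239.64.0
Yes, 2.239.96.31 is in 2.239.64.0/18


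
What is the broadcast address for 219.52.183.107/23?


Network: 219.52.182.0/23
Host bits = 9
Set all host bits to 1:
Broadcast: 219.52.183.255


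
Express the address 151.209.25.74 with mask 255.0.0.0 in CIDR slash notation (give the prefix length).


Binary: 11111111.00000000.00000000.00000000
Count leading 1s
Prefix: /8


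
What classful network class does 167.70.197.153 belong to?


First octet: 167
Binary: 10100111
10xxxxxx -> Class B (128-191)
Class B, default mask 255.255.0.0 (/16)


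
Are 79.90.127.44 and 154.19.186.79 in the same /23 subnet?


Mask: 255.255.254.0
79.90.127.44 AND mask = 79.90.126.0
154.19.186.79 AND mask = 154.19.186.0
No, different subnets (79.90.126.0 vs 154.19.186.0)


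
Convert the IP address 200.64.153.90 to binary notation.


200 = 11001000
64 = 01000000
153 = 10011001
90 = 01011010
Binary: 11001000.01000000.10011001.01011010


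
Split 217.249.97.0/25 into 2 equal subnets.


New prefix = 25 + 1 = 26
Each subnet has 64 addresses
  217.249.97.0/26
  217.249.97.64/26
Subnets: 217.249.97.0/26, 217.249.97.64/26


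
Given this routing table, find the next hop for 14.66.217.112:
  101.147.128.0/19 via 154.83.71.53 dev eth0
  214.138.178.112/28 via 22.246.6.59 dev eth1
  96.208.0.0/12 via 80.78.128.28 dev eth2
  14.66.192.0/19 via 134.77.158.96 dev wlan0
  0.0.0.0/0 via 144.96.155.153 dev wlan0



Longest prefix match for 14.66.217.112:
  /19 101.147.128.0: no
  /28 214.138.178.112: no
  /12 96.208.0.0: no
  /19 14.66.192.0: MATCH
  /0 0.0.0.0: MATCH
Selected: next-hop 134.77.158.96 via wlan0 (matched /19)


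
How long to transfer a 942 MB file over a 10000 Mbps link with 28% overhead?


Effective throughput = 10000 * (1 - 28/100) = 7200 Mbps
File size in Mb = 942 * 8 = 7536 Mb
Time = 7536 / 7200
Time = 1.0467 seconds


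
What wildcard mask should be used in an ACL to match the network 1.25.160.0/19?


Subnet mask: 255.255.224.0
Wildcard = 255.255.255.255 - subnet mask
255 - 255 = 0
255 - 255 = 0
255 - 224 = 31
255 - 0 = 255
Wildcard: 0.0.31.255


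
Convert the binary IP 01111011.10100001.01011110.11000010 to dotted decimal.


01111011 = 123
10100001 = 161
01011110 = 94
11000010 = 194
IP: 123.161.94.194


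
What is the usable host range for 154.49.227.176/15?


Network: 154.48.0.0
Broadcast: 154.49.255.255
First usable = network + 1
Last usable = broadcast - 1
Range: 154.48.0.1 to 154.49.255.254


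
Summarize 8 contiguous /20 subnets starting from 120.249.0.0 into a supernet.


Original prefix: /20
Number of subnets: 8 = 2^3
New prefix = 20 - 3 = 17
Supernet: 120.249.0.0/17


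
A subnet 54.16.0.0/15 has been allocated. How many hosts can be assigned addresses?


Host bits = 32 - 15 = 17
Total addresses = 2^17 = 131072
Usable = total - 2 (network and broadcast)
Usable hosts: 131070


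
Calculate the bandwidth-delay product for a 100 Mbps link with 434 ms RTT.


BDP = bandwidth * RTT
= 100 Mbps * 434 ms
= 100 * 1e6 * 434 / 1000 bits
= 43400000 bits
= 5425000 bytes
= 5297.8516 KB
BDP = 43400000 bits (5425000 bytes)


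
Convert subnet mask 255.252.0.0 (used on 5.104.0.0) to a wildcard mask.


Subnet mask: 255.252.0.0
Wildcard = 255.255.255.255 - subnet mask
255 - 255 = 0
255 - 252 = 3
255 - 0 = 255
255 - 0 = 255
Wildcard: 0.3.255.255


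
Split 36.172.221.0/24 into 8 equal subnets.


New prefix = 24 + 3 = 27
Each subnet has 32 addresses
  36.172.221.0/27
  36.172.221.32/27
  36.172.221.64/27
  36.172.221.96/27
  36.172.221.128/27
  36.172.221.160/27
  36.172.221.192/27
  36.172.221.224/27
Subnets: 36.172.221.0/27, 36.172.221.32/27, 36.172.221.64/27, 36.172.221.96/27, 36.172.221.128/27, 36.172.221.160/27, 36.172.221.192/27, 36.172.221.224/27


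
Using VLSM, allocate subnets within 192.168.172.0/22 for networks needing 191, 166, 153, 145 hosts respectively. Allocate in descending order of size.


191 hosts -> /24 (254 usable): 192.168.172.0/24
166 hosts -> /24 (254 usable): 192.168.173.0/24
153 hosts -> /24 (254 usable): 192.168.174.0/24
145 hosts -> /24 (254 usable): 192.168.175.0/24
Allocation: 192.168.172.0/24 (191 hosts, 254 usable); 192.168.173.0/24 (166 hosts, 254 usable); 192.168.174.0/24 (153 hosts, 254 usable); 192.168.175.0/24 (145 hosts, 254 usable)


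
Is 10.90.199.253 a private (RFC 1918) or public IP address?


RFC 1918 private ranges:
  10.0.0.0/8 (10.0.0.0 - 10.255.255.255)
  172.16.0.0/12 (172.16.0.0 - 172.31.255.255)
  192.168.0.0/16 (192.168.0.0 - 192.168.255.255)
Private (in 10.0.0.0/8)


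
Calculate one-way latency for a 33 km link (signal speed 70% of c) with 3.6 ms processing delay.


Speed = 0.7 * 3e5 km/s = 210000 km/s
Propagation delay = 33 / 210000 = 0.0002 s = 0.1571 ms
Processing delay = 3.6 ms
Total one-way latency = 3.7571 ms


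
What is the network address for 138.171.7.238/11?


IP:   10001010.10101011.00000111.11101110
Mask: 11111111.11100000.00000000.00000000
AND operation:
Net:  10001010.10100000.00000000.00000000
Network: 138.160.0.0/11


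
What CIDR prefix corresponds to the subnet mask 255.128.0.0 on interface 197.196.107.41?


Binary: 11111111.10000000.00000000.00000000
Count leading 1s
Prefix: /9


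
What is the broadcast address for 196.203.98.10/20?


Network: 196.203.96.0/20
Host bits = 12
Set all host bits to 1:
Broadcast: 196.203.111.255


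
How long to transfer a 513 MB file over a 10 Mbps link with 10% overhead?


Effective throughput = 10 * (1 - 10/100) = 9 Mbps
File size in Mb = 513 * 8 = 4104 Mb
Time = 4104 / 9
Time = 456 seconds


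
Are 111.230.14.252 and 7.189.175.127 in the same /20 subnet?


Mask: 255.255.240.0
111.230.14.252 AND mask = 111.230.0.0
7.189.175.127 AND mask = 7.189.160.0
No, different subnets (111.230.0.0 vs 7.189.160.0)


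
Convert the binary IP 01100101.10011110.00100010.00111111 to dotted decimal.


01100101 = 101
10011110 = 158
00100010 = 34
00111111 = 63
IP: 101.158.34.63


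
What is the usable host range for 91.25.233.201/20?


Network: 91.25.224.0
Broadcast: 91.25.239.255
First usable = network + 1
Last usable = broadcast - 1
Range: 91.25.224.1 to 91.25.239.254


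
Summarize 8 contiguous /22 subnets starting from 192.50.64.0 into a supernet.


Original prefix: /22
Number of subnets: 8 = 2^3
New prefix = 22 - 3 = 19
Supernet: 192.50.64.0/19


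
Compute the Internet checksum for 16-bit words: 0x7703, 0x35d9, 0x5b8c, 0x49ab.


Sum all words (with carry folding):
+ 0x7703 = 0x7703
+ 0x35d9 = 0xacdc
+ 0x5b8c = 0x0869
+ 0x49ab = 0x5214
One's complement: ~0x5214
Checksum = 0xadeb


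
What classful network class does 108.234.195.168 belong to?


First octet: 108
Binary: 01101100
0xxxxxxx -> Class A (1-126)
Class A, default mask 255.0.0.0 (/8)


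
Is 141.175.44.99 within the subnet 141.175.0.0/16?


Subnet network: 141.175.0.0
Test IP AND mask: 141.175.0.0
Yes, 141.175.44.99 is in 141.175.0.0/16


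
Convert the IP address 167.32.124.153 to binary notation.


167 = 10100111
32 = 00100000
124 = 01111100
153 = 10011001
Binary: 10100111.00100000.01111100.10011001


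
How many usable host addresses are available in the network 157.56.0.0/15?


Host bits = 32 - 15 = 17
Total addresses = 2^17 = 131072
Usable = total - 2 (network and broadcast)
Usable hosts: 131070


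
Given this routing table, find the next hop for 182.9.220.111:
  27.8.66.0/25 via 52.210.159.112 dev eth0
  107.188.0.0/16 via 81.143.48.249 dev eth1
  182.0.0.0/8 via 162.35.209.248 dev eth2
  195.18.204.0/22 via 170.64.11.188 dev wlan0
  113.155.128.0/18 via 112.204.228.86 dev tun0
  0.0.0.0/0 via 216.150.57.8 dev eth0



Longest prefix match for 182.9.220.111:
  /25 27.8.66.0: no
  /16 107.188.0.0: no
  /8 182.0.0.0: MATCH
  /22 195.18.204.0: no
  /18 113.155.128.0: no
  /0 0.0.0.0: MATCH
Selected: next-hop 162.35.209.248 via eth2 (matched /8)


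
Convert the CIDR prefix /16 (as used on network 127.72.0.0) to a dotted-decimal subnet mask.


/16 means 16 network bits, 16 host bits
Binary: 11111111111111110000000000000000
Mask: 255.255.0.0


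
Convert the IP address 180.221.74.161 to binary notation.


180 = 10110100
221 = 11011101
74 = 01001010
161 = 10100001
Binary: 10110100.11011101.01001010.10100001


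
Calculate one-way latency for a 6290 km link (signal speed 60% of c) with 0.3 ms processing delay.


Speed = 0.6 * 3e5 km/s = 180000 km/s
Propagation delay = 6290 / 180000 = 0.0349 s = 34.9444 ms
Processing delay = 0.3 ms
Total one-way latency = 35.2444 ms


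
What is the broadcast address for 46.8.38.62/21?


Network: 46.8.32.0/21
Host bits = 11
Set all host bits to 1:
Broadcast: 46.8.39.255


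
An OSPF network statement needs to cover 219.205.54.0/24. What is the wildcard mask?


Subnet mask: 255.255.255.0
Wildcard = 255.255.255.255 - subnet mask
255 - 255 = 0
255 - 255 = 0
255 - 255 = 0
255 - 0 = 255
Wildcard: 0.0.0.255


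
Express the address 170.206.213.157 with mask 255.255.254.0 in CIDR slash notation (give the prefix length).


Binary: 11111111.11111111.11111110.00000000
Count leading 1s
Prefix: /23


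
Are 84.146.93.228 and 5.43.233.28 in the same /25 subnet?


Mask: 255.255.255.128
84.146.93.228 AND mask = 84.146.93.128
5.43.233.28 AND mask = 5.43.233.0
No, different subnets (84.146.93.128 vs 5.43.233.0)


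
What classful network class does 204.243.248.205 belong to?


First octet: 204
Binary: 11001100
110xxxxx -> Class C (192-223)
Class C, default mask 255.255.255.0 (/24)


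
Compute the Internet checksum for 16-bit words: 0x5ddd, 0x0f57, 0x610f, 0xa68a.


Sum all words (with carry folding):
+ 0x5ddd = 0x5ddd
+ 0x0f57 = 0x6d34
+ 0x610f = 0xce43
+ 0xa68a = 0x74ce
One's complement: ~0x74ce
Checksum = 0x8b31


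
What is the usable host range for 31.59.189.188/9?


Network: 31.0.0.0
Broadcast: 31.127.255.255
First usable = network + 1
Last usable = broadcast - 1
Range: 31.0.0.1 to 31.127.255.254


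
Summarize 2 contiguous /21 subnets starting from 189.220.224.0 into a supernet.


Original prefix: /21
Number of subnets: 2 = 2^1
New prefix = 21 - 1 = 20
Supernet: 189.220.224.0/20


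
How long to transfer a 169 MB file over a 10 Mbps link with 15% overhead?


Effective throughput = 10 * (1 - 15/100) = 8.5 Mbps
File size in Mb = 169 * 8 = 1352 Mb
Time = 1352 / 8.5
Time = 159.0588 seconds


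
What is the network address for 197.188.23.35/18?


IP:   11000101.10111100.00010111.00100011
Mask: 11111111.11111111.11000000.00000000
AND operation:
Net:  11000101.10111100.00000000.00000000
Network: 197.188.0.0/18


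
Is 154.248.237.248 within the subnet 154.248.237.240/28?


Subnet network: 154.248.237.240
Test IP AND mask: 154.248.237.240
Yes, 154.248.237.248 is in 154.248.237.240/28
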